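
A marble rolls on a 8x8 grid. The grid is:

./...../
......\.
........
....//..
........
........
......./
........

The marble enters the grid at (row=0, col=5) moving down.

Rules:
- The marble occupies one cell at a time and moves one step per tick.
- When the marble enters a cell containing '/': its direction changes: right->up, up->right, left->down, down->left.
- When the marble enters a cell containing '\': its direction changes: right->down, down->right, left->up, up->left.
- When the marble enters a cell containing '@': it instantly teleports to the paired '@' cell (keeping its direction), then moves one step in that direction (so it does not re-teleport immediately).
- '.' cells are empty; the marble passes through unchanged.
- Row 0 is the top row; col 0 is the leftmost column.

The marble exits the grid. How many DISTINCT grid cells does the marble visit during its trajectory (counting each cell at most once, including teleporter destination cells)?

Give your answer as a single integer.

Step 1: enter (0,5), '.' pass, move down to (1,5)
Step 2: enter (1,5), '.' pass, move down to (2,5)
Step 3: enter (2,5), '.' pass, move down to (3,5)
Step 4: enter (3,5), '/' deflects down->left, move left to (3,4)
Step 5: enter (3,4), '/' deflects left->down, move down to (4,4)
Step 6: enter (4,4), '.' pass, move down to (5,4)
Step 7: enter (5,4), '.' pass, move down to (6,4)
Step 8: enter (6,4), '.' pass, move down to (7,4)
Step 9: enter (7,4), '.' pass, move down to (8,4)
Step 10: at (8,4) — EXIT via bottom edge, pos 4
Distinct cells visited: 9 (path length 9)

Answer: 9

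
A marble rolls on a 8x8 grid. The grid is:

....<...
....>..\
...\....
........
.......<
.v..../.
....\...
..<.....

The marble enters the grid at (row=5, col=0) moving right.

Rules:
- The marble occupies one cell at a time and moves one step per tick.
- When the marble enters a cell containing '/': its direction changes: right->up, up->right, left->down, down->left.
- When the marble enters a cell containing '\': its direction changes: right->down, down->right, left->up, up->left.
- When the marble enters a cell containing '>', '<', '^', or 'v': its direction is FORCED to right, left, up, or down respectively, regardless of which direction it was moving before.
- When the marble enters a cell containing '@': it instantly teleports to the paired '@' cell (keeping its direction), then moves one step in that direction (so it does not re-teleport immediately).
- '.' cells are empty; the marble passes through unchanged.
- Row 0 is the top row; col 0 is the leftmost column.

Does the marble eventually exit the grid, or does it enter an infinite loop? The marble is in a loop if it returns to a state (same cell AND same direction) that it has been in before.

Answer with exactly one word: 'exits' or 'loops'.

Answer: exits

Derivation:
Step 1: enter (5,0), '.' pass, move right to (5,1)
Step 2: enter (5,1), 'v' forces right->down, move down to (6,1)
Step 3: enter (6,1), '.' pass, move down to (7,1)
Step 4: enter (7,1), '.' pass, move down to (8,1)
Step 5: at (8,1) — EXIT via bottom edge, pos 1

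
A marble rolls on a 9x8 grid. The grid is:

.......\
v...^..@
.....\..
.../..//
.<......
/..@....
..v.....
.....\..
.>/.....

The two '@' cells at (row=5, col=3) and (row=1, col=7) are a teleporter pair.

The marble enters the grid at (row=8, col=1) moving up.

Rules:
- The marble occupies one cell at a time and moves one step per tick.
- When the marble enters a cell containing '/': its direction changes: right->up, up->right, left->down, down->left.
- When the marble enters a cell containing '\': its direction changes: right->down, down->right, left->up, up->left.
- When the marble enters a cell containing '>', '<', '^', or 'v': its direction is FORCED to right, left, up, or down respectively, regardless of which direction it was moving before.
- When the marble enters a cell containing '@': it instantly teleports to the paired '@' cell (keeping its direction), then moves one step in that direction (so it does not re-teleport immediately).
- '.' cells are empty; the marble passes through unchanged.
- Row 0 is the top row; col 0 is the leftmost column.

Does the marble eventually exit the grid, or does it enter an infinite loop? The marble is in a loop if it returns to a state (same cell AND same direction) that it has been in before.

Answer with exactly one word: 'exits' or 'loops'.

Answer: loops

Derivation:
Step 1: enter (8,1), '>' forces up->right, move right to (8,2)
Step 2: enter (8,2), '/' deflects right->up, move up to (7,2)
Step 3: enter (7,2), '.' pass, move up to (6,2)
Step 4: enter (6,2), 'v' forces up->down, move down to (7,2)
Step 5: enter (7,2), '.' pass, move down to (8,2)
Step 6: enter (8,2), '/' deflects down->left, move left to (8,1)
Step 7: enter (8,1), '>' forces left->right, move right to (8,2)
Step 8: at (8,2) dir=right — LOOP DETECTED (seen before)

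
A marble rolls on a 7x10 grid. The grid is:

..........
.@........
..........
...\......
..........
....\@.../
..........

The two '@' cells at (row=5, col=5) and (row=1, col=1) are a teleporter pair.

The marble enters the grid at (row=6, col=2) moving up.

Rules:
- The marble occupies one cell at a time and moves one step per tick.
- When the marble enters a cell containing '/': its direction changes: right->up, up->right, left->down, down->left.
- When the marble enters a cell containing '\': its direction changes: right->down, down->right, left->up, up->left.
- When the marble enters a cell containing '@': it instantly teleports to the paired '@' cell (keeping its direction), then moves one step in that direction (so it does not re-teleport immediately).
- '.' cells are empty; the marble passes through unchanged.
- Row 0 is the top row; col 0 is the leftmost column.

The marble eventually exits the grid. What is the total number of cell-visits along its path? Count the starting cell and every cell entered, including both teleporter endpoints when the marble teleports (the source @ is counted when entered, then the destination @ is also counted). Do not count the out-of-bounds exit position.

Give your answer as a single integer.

Step 1: enter (6,2), '.' pass, move up to (5,2)
Step 2: enter (5,2), '.' pass, move up to (4,2)
Step 3: enter (4,2), '.' pass, move up to (3,2)
Step 4: enter (3,2), '.' pass, move up to (2,2)
Step 5: enter (2,2), '.' pass, move up to (1,2)
Step 6: enter (1,2), '.' pass, move up to (0,2)
Step 7: enter (0,2), '.' pass, move up to (-1,2)
Step 8: at (-1,2) — EXIT via top edge, pos 2
Path length (cell visits): 7

Answer: 7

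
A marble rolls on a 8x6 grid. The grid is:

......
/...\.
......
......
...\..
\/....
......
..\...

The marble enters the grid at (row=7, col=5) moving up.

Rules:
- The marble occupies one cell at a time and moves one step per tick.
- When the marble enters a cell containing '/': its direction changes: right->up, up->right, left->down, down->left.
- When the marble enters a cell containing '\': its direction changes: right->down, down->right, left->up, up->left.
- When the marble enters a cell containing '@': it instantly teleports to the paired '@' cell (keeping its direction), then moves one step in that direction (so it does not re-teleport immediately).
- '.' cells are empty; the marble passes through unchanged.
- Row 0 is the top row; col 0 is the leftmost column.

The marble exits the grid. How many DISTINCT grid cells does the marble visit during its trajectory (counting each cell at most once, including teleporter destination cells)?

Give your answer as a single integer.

Step 1: enter (7,5), '.' pass, move up to (6,5)
Step 2: enter (6,5), '.' pass, move up to (5,5)
Step 3: enter (5,5), '.' pass, move up to (4,5)
Step 4: enter (4,5), '.' pass, move up to (3,5)
Step 5: enter (3,5), '.' pass, move up to (2,5)
Step 6: enter (2,5), '.' pass, move up to (1,5)
Step 7: enter (1,5), '.' pass, move up to (0,5)
Step 8: enter (0,5), '.' pass, move up to (-1,5)
Step 9: at (-1,5) — EXIT via top edge, pos 5
Distinct cells visited: 8 (path length 8)

Answer: 8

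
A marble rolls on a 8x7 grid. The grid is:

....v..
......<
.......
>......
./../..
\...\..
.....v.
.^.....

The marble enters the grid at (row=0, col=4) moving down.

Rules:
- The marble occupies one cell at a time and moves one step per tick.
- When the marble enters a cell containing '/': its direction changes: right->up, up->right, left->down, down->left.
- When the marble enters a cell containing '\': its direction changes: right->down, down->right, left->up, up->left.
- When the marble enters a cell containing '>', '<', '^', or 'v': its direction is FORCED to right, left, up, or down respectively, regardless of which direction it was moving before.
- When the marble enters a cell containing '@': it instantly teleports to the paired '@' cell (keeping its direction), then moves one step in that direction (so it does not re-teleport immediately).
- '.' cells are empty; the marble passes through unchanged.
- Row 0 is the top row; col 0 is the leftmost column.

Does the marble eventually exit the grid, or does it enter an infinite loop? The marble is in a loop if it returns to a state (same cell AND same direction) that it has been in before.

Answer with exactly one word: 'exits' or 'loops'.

Step 1: enter (0,4), 'v' forces down->down, move down to (1,4)
Step 2: enter (1,4), '.' pass, move down to (2,4)
Step 3: enter (2,4), '.' pass, move down to (3,4)
Step 4: enter (3,4), '.' pass, move down to (4,4)
Step 5: enter (4,4), '/' deflects down->left, move left to (4,3)
Step 6: enter (4,3), '.' pass, move left to (4,2)
Step 7: enter (4,2), '.' pass, move left to (4,1)
Step 8: enter (4,1), '/' deflects left->down, move down to (5,1)
Step 9: enter (5,1), '.' pass, move down to (6,1)
Step 10: enter (6,1), '.' pass, move down to (7,1)
Step 11: enter (7,1), '^' forces down->up, move up to (6,1)
Step 12: enter (6,1), '.' pass, move up to (5,1)
Step 13: enter (5,1), '.' pass, move up to (4,1)
Step 14: enter (4,1), '/' deflects up->right, move right to (4,2)
Step 15: enter (4,2), '.' pass, move right to (4,3)
Step 16: enter (4,3), '.' pass, move right to (4,4)
Step 17: enter (4,4), '/' deflects right->up, move up to (3,4)
Step 18: enter (3,4), '.' pass, move up to (2,4)
Step 19: enter (2,4), '.' pass, move up to (1,4)
Step 20: enter (1,4), '.' pass, move up to (0,4)
Step 21: enter (0,4), 'v' forces up->down, move down to (1,4)
Step 22: at (1,4) dir=down — LOOP DETECTED (seen before)

Answer: loops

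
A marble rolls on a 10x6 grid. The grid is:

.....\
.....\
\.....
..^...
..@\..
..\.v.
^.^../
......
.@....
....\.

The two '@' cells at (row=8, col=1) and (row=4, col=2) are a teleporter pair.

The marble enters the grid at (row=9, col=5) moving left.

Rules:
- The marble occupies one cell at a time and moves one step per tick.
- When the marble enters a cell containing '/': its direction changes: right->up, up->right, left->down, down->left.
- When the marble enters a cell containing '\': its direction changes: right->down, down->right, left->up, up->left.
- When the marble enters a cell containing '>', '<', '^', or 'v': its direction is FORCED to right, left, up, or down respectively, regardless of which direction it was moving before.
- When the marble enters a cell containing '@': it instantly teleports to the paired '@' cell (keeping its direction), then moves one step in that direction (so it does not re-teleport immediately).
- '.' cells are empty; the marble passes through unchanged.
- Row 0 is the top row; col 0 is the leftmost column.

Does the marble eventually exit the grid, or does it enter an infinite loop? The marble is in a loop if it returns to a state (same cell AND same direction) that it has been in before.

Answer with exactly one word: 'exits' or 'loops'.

Step 1: enter (9,5), '.' pass, move left to (9,4)
Step 2: enter (9,4), '\' deflects left->up, move up to (8,4)
Step 3: enter (8,4), '.' pass, move up to (7,4)
Step 4: enter (7,4), '.' pass, move up to (6,4)
Step 5: enter (6,4), '.' pass, move up to (5,4)
Step 6: enter (5,4), 'v' forces up->down, move down to (6,4)
Step 7: enter (6,4), '.' pass, move down to (7,4)
Step 8: enter (7,4), '.' pass, move down to (8,4)
Step 9: enter (8,4), '.' pass, move down to (9,4)
Step 10: enter (9,4), '\' deflects down->right, move right to (9,5)
Step 11: enter (9,5), '.' pass, move right to (9,6)
Step 12: at (9,6) — EXIT via right edge, pos 9

Answer: exits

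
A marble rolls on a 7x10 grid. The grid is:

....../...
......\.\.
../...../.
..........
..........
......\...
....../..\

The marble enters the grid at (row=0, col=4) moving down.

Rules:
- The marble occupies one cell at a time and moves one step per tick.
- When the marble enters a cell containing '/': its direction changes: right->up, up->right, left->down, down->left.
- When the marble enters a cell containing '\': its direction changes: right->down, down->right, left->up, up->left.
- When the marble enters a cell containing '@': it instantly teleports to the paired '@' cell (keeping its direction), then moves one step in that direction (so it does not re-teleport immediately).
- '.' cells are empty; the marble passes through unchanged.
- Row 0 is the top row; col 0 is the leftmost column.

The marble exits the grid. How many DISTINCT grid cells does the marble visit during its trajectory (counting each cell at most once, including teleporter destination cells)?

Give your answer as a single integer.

Step 1: enter (0,4), '.' pass, move down to (1,4)
Step 2: enter (1,4), '.' pass, move down to (2,4)
Step 3: enter (2,4), '.' pass, move down to (3,4)
Step 4: enter (3,4), '.' pass, move down to (4,4)
Step 5: enter (4,4), '.' pass, move down to (5,4)
Step 6: enter (5,4), '.' pass, move down to (6,4)
Step 7: enter (6,4), '.' pass, move down to (7,4)
Step 8: at (7,4) — EXIT via bottom edge, pos 4
Distinct cells visited: 7 (path length 7)

Answer: 7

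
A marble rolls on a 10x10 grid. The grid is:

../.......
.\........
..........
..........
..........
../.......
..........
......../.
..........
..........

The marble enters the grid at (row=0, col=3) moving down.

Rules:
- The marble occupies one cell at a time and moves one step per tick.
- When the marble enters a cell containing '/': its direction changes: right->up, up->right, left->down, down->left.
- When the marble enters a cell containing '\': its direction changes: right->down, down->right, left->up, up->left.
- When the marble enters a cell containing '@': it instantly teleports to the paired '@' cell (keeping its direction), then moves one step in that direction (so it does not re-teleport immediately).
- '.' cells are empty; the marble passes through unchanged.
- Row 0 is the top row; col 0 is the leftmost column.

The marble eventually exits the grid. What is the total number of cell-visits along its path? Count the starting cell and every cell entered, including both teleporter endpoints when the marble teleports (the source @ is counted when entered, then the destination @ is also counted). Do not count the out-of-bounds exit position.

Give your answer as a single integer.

Answer: 10

Derivation:
Step 1: enter (0,3), '.' pass, move down to (1,3)
Step 2: enter (1,3), '.' pass, move down to (2,3)
Step 3: enter (2,3), '.' pass, move down to (3,3)
Step 4: enter (3,3), '.' pass, move down to (4,3)
Step 5: enter (4,3), '.' pass, move down to (5,3)
Step 6: enter (5,3), '.' pass, move down to (6,3)
Step 7: enter (6,3), '.' pass, move down to (7,3)
Step 8: enter (7,3), '.' pass, move down to (8,3)
Step 9: enter (8,3), '.' pass, move down to (9,3)
Step 10: enter (9,3), '.' pass, move down to (10,3)
Step 11: at (10,3) — EXIT via bottom edge, pos 3
Path length (cell visits): 10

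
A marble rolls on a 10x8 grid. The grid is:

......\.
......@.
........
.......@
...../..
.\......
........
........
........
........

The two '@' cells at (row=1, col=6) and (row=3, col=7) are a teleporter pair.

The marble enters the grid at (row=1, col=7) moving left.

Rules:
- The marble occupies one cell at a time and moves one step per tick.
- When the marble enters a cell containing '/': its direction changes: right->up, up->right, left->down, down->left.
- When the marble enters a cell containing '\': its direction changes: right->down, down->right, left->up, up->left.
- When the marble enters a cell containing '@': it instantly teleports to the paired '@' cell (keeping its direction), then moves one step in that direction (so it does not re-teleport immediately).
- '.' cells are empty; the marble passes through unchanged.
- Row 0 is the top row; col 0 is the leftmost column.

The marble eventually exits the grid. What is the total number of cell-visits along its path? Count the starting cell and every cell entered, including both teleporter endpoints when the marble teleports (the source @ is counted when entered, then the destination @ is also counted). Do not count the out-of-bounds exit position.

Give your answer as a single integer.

Step 1: enter (1,7), '.' pass, move left to (1,6)
Step 2: enter (1,6), '@' teleport (1,6)->(3,7), also enter (3,7), move left to (3,6)
Step 3: enter (3,6), '.' pass, move left to (3,5)
Step 4: enter (3,5), '.' pass, move left to (3,4)
Step 5: enter (3,4), '.' pass, move left to (3,3)
Step 6: enter (3,3), '.' pass, move left to (3,2)
Step 7: enter (3,2), '.' pass, move left to (3,1)
Step 8: enter (3,1), '.' pass, move left to (3,0)
Step 9: enter (3,0), '.' pass, move left to (3,-1)
Step 10: at (3,-1) — EXIT via left edge, pos 3
Path length (cell visits): 10

Answer: 10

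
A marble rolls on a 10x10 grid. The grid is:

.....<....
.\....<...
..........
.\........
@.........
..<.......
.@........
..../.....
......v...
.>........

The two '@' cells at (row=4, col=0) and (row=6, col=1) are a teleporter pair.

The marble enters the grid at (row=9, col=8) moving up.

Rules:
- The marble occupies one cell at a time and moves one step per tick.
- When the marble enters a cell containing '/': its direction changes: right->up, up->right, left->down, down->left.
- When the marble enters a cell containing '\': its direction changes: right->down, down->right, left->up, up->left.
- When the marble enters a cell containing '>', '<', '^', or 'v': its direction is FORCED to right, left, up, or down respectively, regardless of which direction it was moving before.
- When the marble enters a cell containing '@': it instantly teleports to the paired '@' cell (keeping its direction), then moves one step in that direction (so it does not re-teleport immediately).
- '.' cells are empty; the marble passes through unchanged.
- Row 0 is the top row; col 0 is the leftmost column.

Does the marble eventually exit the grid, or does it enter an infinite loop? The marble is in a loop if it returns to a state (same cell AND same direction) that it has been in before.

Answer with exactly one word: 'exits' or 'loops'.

Answer: exits

Derivation:
Step 1: enter (9,8), '.' pass, move up to (8,8)
Step 2: enter (8,8), '.' pass, move up to (7,8)
Step 3: enter (7,8), '.' pass, move up to (6,8)
Step 4: enter (6,8), '.' pass, move up to (5,8)
Step 5: enter (5,8), '.' pass, move up to (4,8)
Step 6: enter (4,8), '.' pass, move up to (3,8)
Step 7: enter (3,8), '.' pass, move up to (2,8)
Step 8: enter (2,8), '.' pass, move up to (1,8)
Step 9: enter (1,8), '.' pass, move up to (0,8)
Step 10: enter (0,8), '.' pass, move up to (-1,8)
Step 11: at (-1,8) — EXIT via top edge, pos 8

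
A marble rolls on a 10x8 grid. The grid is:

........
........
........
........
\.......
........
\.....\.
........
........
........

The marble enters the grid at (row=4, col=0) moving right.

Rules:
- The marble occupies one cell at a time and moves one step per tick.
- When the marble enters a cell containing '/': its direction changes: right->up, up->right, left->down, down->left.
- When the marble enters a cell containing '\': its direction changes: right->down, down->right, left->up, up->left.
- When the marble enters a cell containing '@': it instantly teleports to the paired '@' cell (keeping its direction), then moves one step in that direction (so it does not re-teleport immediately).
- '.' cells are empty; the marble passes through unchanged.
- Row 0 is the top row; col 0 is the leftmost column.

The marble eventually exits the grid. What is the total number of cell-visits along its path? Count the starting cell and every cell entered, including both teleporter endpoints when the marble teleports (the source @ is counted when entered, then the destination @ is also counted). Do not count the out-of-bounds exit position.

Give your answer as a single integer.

Step 1: enter (4,0), '\' deflects right->down, move down to (5,0)
Step 2: enter (5,0), '.' pass, move down to (6,0)
Step 3: enter (6,0), '\' deflects down->right, move right to (6,1)
Step 4: enter (6,1), '.' pass, move right to (6,2)
Step 5: enter (6,2), '.' pass, move right to (6,3)
Step 6: enter (6,3), '.' pass, move right to (6,4)
Step 7: enter (6,4), '.' pass, move right to (6,5)
Step 8: enter (6,5), '.' pass, move right to (6,6)
Step 9: enter (6,6), '\' deflects right->down, move down to (7,6)
Step 10: enter (7,6), '.' pass, move down to (8,6)
Step 11: enter (8,6), '.' pass, move down to (9,6)
Step 12: enter (9,6), '.' pass, move down to (10,6)
Step 13: at (10,6) — EXIT via bottom edge, pos 6
Path length (cell visits): 12

Answer: 12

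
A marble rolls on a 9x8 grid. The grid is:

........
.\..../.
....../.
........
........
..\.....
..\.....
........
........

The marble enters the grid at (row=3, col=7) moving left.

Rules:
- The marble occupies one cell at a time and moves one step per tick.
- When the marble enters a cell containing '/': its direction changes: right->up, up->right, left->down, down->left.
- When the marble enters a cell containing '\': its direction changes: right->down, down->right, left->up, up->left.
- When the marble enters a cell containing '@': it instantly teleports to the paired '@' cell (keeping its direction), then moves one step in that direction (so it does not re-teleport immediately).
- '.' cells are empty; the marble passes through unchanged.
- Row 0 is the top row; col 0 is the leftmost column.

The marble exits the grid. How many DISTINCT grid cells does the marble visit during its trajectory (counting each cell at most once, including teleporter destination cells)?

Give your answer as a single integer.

Step 1: enter (3,7), '.' pass, move left to (3,6)
Step 2: enter (3,6), '.' pass, move left to (3,5)
Step 3: enter (3,5), '.' pass, move left to (3,4)
Step 4: enter (3,4), '.' pass, move left to (3,3)
Step 5: enter (3,3), '.' pass, move left to (3,2)
Step 6: enter (3,2), '.' pass, move left to (3,1)
Step 7: enter (3,1), '.' pass, move left to (3,0)
Step 8: enter (3,0), '.' pass, move left to (3,-1)
Step 9: at (3,-1) — EXIT via left edge, pos 3
Distinct cells visited: 8 (path length 8)

Answer: 8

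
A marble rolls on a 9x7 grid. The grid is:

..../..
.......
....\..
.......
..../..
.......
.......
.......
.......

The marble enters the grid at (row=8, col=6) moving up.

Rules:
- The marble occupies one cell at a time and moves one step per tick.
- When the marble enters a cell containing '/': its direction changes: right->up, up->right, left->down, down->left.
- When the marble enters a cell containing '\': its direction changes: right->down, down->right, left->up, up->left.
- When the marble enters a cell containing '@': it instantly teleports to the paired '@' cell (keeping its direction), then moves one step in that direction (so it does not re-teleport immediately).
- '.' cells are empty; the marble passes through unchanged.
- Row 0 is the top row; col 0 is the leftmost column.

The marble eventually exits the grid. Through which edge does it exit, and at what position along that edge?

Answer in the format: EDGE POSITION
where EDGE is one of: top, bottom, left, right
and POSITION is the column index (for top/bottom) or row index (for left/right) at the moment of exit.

Answer: top 6

Derivation:
Step 1: enter (8,6), '.' pass, move up to (7,6)
Step 2: enter (7,6), '.' pass, move up to (6,6)
Step 3: enter (6,6), '.' pass, move up to (5,6)
Step 4: enter (5,6), '.' pass, move up to (4,6)
Step 5: enter (4,6), '.' pass, move up to (3,6)
Step 6: enter (3,6), '.' pass, move up to (2,6)
Step 7: enter (2,6), '.' pass, move up to (1,6)
Step 8: enter (1,6), '.' pass, move up to (0,6)
Step 9: enter (0,6), '.' pass, move up to (-1,6)
Step 10: at (-1,6) — EXIT via top edge, pos 6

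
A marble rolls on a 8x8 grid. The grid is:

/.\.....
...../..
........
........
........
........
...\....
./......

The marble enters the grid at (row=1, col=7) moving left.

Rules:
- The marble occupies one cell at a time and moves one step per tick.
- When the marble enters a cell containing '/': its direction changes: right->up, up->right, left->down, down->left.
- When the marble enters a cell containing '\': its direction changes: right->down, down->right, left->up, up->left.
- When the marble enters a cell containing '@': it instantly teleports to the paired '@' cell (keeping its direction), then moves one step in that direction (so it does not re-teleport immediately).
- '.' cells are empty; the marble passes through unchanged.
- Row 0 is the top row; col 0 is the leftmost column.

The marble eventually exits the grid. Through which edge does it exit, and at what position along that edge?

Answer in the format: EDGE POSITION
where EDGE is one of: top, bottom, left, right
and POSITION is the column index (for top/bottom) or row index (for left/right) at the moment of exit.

Answer: bottom 5

Derivation:
Step 1: enter (1,7), '.' pass, move left to (1,6)
Step 2: enter (1,6), '.' pass, move left to (1,5)
Step 3: enter (1,5), '/' deflects left->down, move down to (2,5)
Step 4: enter (2,5), '.' pass, move down to (3,5)
Step 5: enter (3,5), '.' pass, move down to (4,5)
Step 6: enter (4,5), '.' pass, move down to (5,5)
Step 7: enter (5,5), '.' pass, move down to (6,5)
Step 8: enter (6,5), '.' pass, move down to (7,5)
Step 9: enter (7,5), '.' pass, move down to (8,5)
Step 10: at (8,5) — EXIT via bottom edge, pos 5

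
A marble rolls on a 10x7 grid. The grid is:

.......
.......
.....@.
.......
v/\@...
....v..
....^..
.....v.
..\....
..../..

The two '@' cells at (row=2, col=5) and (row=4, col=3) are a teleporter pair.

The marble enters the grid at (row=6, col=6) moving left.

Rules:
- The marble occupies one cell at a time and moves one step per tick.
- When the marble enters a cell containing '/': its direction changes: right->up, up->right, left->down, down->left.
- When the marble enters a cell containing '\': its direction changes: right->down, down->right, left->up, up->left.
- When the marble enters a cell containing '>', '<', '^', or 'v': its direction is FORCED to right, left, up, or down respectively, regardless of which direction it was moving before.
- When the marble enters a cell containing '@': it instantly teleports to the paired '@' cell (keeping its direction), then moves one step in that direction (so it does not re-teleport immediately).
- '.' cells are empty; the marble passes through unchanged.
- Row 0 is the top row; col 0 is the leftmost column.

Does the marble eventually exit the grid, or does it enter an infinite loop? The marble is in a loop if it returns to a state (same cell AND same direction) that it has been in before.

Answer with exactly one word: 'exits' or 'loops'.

Step 1: enter (6,6), '.' pass, move left to (6,5)
Step 2: enter (6,5), '.' pass, move left to (6,4)
Step 3: enter (6,4), '^' forces left->up, move up to (5,4)
Step 4: enter (5,4), 'v' forces up->down, move down to (6,4)
Step 5: enter (6,4), '^' forces down->up, move up to (5,4)
Step 6: at (5,4) dir=up — LOOP DETECTED (seen before)

Answer: loops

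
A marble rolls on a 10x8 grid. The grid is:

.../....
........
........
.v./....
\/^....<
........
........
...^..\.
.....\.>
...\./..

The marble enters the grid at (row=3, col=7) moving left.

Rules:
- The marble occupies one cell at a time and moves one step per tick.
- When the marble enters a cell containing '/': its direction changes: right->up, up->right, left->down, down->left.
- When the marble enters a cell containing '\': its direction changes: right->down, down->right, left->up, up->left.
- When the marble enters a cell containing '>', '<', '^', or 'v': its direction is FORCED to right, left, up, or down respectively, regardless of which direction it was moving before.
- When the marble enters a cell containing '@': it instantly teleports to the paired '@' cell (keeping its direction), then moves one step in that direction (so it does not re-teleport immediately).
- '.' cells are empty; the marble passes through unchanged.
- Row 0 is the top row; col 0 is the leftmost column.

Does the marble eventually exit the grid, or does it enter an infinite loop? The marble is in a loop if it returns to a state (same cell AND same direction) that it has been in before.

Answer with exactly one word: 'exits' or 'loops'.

Step 1: enter (3,7), '.' pass, move left to (3,6)
Step 2: enter (3,6), '.' pass, move left to (3,5)
Step 3: enter (3,5), '.' pass, move left to (3,4)
Step 4: enter (3,4), '.' pass, move left to (3,3)
Step 5: enter (3,3), '/' deflects left->down, move down to (4,3)
Step 6: enter (4,3), '.' pass, move down to (5,3)
Step 7: enter (5,3), '.' pass, move down to (6,3)
Step 8: enter (6,3), '.' pass, move down to (7,3)
Step 9: enter (7,3), '^' forces down->up, move up to (6,3)
Step 10: enter (6,3), '.' pass, move up to (5,3)
Step 11: enter (5,3), '.' pass, move up to (4,3)
Step 12: enter (4,3), '.' pass, move up to (3,3)
Step 13: enter (3,3), '/' deflects up->right, move right to (3,4)
Step 14: enter (3,4), '.' pass, move right to (3,5)
Step 15: enter (3,5), '.' pass, move right to (3,6)
Step 16: enter (3,6), '.' pass, move right to (3,7)
Step 17: enter (3,7), '.' pass, move right to (3,8)
Step 18: at (3,8) — EXIT via right edge, pos 3

Answer: exits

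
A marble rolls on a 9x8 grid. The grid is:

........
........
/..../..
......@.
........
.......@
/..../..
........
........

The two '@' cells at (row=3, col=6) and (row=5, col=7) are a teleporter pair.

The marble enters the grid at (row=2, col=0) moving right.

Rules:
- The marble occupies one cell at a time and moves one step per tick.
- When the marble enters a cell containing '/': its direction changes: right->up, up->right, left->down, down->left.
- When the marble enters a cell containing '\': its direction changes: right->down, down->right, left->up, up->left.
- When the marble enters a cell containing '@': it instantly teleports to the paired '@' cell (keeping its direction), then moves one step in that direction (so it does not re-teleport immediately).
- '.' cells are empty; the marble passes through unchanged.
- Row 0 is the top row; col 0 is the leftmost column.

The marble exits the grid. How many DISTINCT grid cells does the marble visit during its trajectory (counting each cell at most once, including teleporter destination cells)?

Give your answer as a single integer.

Answer: 3

Derivation:
Step 1: enter (2,0), '/' deflects right->up, move up to (1,0)
Step 2: enter (1,0), '.' pass, move up to (0,0)
Step 3: enter (0,0), '.' pass, move up to (-1,0)
Step 4: at (-1,0) — EXIT via top edge, pos 0
Distinct cells visited: 3 (path length 3)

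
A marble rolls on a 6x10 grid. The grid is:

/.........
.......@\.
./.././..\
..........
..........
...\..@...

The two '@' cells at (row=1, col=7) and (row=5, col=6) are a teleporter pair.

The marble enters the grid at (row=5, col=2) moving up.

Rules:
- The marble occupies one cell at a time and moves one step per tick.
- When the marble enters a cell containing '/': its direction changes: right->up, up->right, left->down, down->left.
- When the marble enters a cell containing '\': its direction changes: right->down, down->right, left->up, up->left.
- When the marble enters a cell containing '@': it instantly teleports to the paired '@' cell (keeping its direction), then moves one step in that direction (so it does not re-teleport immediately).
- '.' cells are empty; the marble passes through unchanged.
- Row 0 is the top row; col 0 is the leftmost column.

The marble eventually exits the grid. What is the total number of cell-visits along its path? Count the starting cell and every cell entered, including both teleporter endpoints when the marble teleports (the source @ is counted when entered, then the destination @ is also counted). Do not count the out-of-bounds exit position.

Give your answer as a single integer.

Step 1: enter (5,2), '.' pass, move up to (4,2)
Step 2: enter (4,2), '.' pass, move up to (3,2)
Step 3: enter (3,2), '.' pass, move up to (2,2)
Step 4: enter (2,2), '.' pass, move up to (1,2)
Step 5: enter (1,2), '.' pass, move up to (0,2)
Step 6: enter (0,2), '.' pass, move up to (-1,2)
Step 7: at (-1,2) — EXIT via top edge, pos 2
Path length (cell visits): 6

Answer: 6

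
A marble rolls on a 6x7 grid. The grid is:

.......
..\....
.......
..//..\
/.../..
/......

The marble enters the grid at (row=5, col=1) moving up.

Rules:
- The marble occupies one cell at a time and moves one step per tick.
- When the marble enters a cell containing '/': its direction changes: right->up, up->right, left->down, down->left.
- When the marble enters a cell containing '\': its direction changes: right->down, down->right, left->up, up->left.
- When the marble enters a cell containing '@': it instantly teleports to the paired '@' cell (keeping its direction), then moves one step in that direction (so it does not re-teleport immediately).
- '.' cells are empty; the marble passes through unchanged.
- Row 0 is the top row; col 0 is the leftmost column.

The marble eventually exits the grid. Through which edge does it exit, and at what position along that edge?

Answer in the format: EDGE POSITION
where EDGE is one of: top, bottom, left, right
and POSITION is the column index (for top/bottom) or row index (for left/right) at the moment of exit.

Answer: top 1

Derivation:
Step 1: enter (5,1), '.' pass, move up to (4,1)
Step 2: enter (4,1), '.' pass, move up to (3,1)
Step 3: enter (3,1), '.' pass, move up to (2,1)
Step 4: enter (2,1), '.' pass, move up to (1,1)
Step 5: enter (1,1), '.' pass, move up to (0,1)
Step 6: enter (0,1), '.' pass, move up to (-1,1)
Step 7: at (-1,1) — EXIT via top edge, pos 1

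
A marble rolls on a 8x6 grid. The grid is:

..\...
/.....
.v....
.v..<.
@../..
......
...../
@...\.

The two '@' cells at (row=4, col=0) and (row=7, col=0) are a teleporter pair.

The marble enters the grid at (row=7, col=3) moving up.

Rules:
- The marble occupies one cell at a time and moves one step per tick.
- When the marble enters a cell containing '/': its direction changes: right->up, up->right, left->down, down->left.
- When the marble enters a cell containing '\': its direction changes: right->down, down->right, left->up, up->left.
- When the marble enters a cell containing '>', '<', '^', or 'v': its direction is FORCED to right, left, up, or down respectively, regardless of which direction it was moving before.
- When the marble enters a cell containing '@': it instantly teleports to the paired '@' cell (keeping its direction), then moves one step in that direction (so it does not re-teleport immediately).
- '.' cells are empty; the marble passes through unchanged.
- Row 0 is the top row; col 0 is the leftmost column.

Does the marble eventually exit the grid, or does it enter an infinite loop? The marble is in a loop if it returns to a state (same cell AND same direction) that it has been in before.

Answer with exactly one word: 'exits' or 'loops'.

Step 1: enter (7,3), '.' pass, move up to (6,3)
Step 2: enter (6,3), '.' pass, move up to (5,3)
Step 3: enter (5,3), '.' pass, move up to (4,3)
Step 4: enter (4,3), '/' deflects up->right, move right to (4,4)
Step 5: enter (4,4), '.' pass, move right to (4,5)
Step 6: enter (4,5), '.' pass, move right to (4,6)
Step 7: at (4,6) — EXIT via right edge, pos 4

Answer: exits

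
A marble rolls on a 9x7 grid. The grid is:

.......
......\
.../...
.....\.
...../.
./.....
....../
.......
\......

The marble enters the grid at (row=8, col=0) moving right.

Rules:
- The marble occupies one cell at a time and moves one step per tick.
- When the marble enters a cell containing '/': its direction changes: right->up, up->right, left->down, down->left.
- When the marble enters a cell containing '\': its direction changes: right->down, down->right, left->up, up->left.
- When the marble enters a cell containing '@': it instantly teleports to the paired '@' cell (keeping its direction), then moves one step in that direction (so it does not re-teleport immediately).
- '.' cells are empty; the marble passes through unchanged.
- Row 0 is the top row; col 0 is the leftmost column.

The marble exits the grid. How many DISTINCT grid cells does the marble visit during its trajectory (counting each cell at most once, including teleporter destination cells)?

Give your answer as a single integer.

Step 1: enter (8,0), '\' deflects right->down, move down to (9,0)
Step 2: at (9,0) — EXIT via bottom edge, pos 0
Distinct cells visited: 1 (path length 1)

Answer: 1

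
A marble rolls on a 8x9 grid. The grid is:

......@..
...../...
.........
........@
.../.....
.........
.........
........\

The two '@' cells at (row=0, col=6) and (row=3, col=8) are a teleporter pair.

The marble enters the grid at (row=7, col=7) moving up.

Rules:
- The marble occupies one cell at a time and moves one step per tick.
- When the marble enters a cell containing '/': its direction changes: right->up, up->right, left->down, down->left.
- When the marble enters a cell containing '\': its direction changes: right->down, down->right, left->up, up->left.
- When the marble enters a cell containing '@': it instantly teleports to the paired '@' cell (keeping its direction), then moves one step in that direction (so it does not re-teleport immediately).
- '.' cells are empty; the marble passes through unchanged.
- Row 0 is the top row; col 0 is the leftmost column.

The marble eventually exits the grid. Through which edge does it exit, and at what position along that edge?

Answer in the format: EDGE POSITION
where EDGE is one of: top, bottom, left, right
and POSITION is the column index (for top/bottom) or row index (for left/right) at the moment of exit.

Step 1: enter (7,7), '.' pass, move up to (6,7)
Step 2: enter (6,7), '.' pass, move up to (5,7)
Step 3: enter (5,7), '.' pass, move up to (4,7)
Step 4: enter (4,7), '.' pass, move up to (3,7)
Step 5: enter (3,7), '.' pass, move up to (2,7)
Step 6: enter (2,7), '.' pass, move up to (1,7)
Step 7: enter (1,7), '.' pass, move up to (0,7)
Step 8: enter (0,7), '.' pass, move up to (-1,7)
Step 9: at (-1,7) — EXIT via top edge, pos 7

Answer: top 7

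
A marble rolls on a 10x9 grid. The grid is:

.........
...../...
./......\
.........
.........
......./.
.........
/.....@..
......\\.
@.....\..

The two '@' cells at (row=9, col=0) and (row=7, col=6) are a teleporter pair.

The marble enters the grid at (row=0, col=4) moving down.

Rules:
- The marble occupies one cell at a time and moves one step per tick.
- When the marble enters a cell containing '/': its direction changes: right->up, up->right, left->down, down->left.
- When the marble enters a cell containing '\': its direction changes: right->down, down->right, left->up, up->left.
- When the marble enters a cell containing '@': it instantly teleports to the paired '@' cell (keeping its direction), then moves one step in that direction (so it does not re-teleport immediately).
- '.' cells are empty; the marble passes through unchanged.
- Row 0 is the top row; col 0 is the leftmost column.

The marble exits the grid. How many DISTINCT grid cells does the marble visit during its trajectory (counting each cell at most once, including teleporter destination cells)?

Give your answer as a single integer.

Answer: 10

Derivation:
Step 1: enter (0,4), '.' pass, move down to (1,4)
Step 2: enter (1,4), '.' pass, move down to (2,4)
Step 3: enter (2,4), '.' pass, move down to (3,4)
Step 4: enter (3,4), '.' pass, move down to (4,4)
Step 5: enter (4,4), '.' pass, move down to (5,4)
Step 6: enter (5,4), '.' pass, move down to (6,4)
Step 7: enter (6,4), '.' pass, move down to (7,4)
Step 8: enter (7,4), '.' pass, move down to (8,4)
Step 9: enter (8,4), '.' pass, move down to (9,4)
Step 10: enter (9,4), '.' pass, move down to (10,4)
Step 11: at (10,4) — EXIT via bottom edge, pos 4
Distinct cells visited: 10 (path length 10)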